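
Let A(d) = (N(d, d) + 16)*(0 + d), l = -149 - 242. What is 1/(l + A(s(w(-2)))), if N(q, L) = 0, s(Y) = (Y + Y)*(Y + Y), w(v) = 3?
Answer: 1/185 ≈ 0.0054054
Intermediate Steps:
s(Y) = 4*Y² (s(Y) = (2*Y)*(2*Y) = 4*Y²)
l = -391
A(d) = 16*d (A(d) = (0 + 16)*(0 + d) = 16*d)
1/(l + A(s(w(-2)))) = 1/(-391 + 16*(4*3²)) = 1/(-391 + 16*(4*9)) = 1/(-391 + 16*36) = 1/(-391 + 576) = 1/185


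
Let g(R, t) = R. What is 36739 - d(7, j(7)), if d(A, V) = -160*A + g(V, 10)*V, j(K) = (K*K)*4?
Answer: -557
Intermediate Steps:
j(K) = 4*K² (j(K) = K²*4 = 4*K²)
d(A, V) = V² - 160*A (d(A, V) = -160*A + V*V = -160*A + V² = V² - 160*A)
36739 - d(7, j(7)) = 36739 - ((4*7²)² - 160*7) = 36739 - ((4*49)² - 1120) = 36739 - (196² - 1120) = 36739 - (38416 - 1120) = 36739 - 1*37296 = 36739 - 37296 = -557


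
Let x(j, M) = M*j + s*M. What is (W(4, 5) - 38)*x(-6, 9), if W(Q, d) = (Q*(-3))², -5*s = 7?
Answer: -35298/5 ≈ -7059.6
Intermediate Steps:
s = -7/5 (s = -⅕*7 = -7/5 ≈ -1.4000)
x(j, M) = -7*M/5 + M*j (x(j, M) = M*j - 7*M/5 = -7*M/5 + M*j)
W(Q, d) = 9*Q² (W(Q, d) = (-3*Q)² = 9*Q²)
(W(4, 5) - 38)*x(-6, 9) = (9*4² - 38)*((⅕)*9*(-7 + 5*(-6))) = (9*16 - 38)*((⅕)*9*(-7 - 30)) = (144 - 38)*((⅕)*9*(-37)) = 106*(-333/5) = -35298/5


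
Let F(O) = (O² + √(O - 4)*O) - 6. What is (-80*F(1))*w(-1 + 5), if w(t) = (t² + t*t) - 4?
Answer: 11200 - 2240*I*√3 ≈ 11200.0 - 3879.8*I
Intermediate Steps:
w(t) = -4 + 2*t² (w(t) = (t² + t²) - 4 = 2*t² - 4 = -4 + 2*t²)
F(O) = -6 + O² + O*√(-4 + O) (F(O) = (O² + √(-4 + O)*O) - 6 = (O² + O*√(-4 + O)) - 6 = -6 + O² + O*√(-4 + O))
(-80*F(1))*w(-1 + 5) = (-80*(-6 + 1² + 1*√(-4 + 1)))*(-4 + 2*(-1 + 5)²) = (-80*(-6 + 1 + 1*√(-3)))*(-4 + 2*4²) = (-80*(-6 + 1 + 1*(I*√3)))*(-4 + 2*16) = (-80*(-6 + 1 + I*√3))*(-4 + 32) = -80*(-5 + I*√3)*28 = (400 - 80*I*√3)*28 = 11200 - 2240*I*√3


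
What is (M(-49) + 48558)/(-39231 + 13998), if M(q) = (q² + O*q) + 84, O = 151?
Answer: -14548/8411 ≈ -1.7296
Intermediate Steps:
M(q) = 84 + q² + 151*q (M(q) = (q² + 151*q) + 84 = 84 + q² + 151*q)
(M(-49) + 48558)/(-39231 + 13998) = ((84 + (-49)² + 151*(-49)) + 48558)/(-39231 + 13998) = ((84 + 2401 - 7399) + 48558)/(-25233) = (-4914 + 48558)*(-1/25233) = 43644*(-1/25233) = -14548/8411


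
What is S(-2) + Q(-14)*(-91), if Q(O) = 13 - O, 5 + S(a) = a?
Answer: -2464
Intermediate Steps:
S(a) = -5 + a
S(-2) + Q(-14)*(-91) = (-5 - 2) + (13 - 1*(-14))*(-91) = -7 + (13 + 14)*(-91) = -7 + 27*(-91) = -7 - 2457 = -2464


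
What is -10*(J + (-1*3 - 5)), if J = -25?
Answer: 330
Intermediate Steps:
-10*(J + (-1*3 - 5)) = -10*(-25 + (-1*3 - 5)) = -10*(-25 + (-3 - 5)) = -10*(-25 - 8) = -10*(-33) = 330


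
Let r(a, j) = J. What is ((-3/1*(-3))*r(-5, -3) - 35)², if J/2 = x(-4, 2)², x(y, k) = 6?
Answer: 375769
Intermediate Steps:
J = 72 (J = 2*6² = 2*36 = 72)
r(a, j) = 72
((-3/1*(-3))*r(-5, -3) - 35)² = ((-3/1*(-3))*72 - 35)² = ((-3*1*(-3))*72 - 35)² = (-3*(-3)*72 - 35)² = (9*72 - 35)² = (648 - 35)² = 613² = 375769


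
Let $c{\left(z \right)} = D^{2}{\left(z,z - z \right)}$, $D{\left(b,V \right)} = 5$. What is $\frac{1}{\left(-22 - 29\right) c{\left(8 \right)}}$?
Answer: $- \frac{1}{1275} \approx -0.00078431$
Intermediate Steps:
$c{\left(z \right)} = 25$ ($c{\left(z \right)} = 5^{2} = 25$)
$\frac{1}{\left(-22 - 29\right) c{\left(8 \right)}} = \frac{1}{\left(-22 - 29\right) 25} = \frac{1}{\left(-51\right) 25} = \frac{1}{-1275} = - \frac{1}{1275}$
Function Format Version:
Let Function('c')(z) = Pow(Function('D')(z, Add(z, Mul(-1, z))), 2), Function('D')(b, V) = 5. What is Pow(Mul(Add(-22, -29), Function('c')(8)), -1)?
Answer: Rational(-1, 1275) ≈ -0.00078431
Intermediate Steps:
Function('c')(z) = 25 (Function('c')(z) = Pow(5, 2) = 25)
Pow(Mul(Add(-22, -29), Function('c')(8)), -1) = Pow(Mul(Add(-22, -29), 25), -1) = Pow(Mul(-51, 25), -1) = Pow(-1275, -1) = Rational(-1, 1275)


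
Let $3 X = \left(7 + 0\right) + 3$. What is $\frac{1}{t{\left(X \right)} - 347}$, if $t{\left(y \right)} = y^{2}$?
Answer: $- \frac{9}{3023} \approx -0.0029772$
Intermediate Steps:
$X = \frac{10}{3}$ ($X = \frac{\left(7 + 0\right) + 3}{3} = \frac{7 + 3}{3} = \frac{1}{3} \cdot 10 = \frac{10}{3} \approx 3.3333$)
$\frac{1}{t{\left(X \right)} - 347} = \frac{1}{\left(\frac{10}{3}\right)^{2} - 347} = \frac{1}{\frac{100}{9} - 347} = \frac{1}{- \frac{3023}{9}} = - \frac{9}{3023}$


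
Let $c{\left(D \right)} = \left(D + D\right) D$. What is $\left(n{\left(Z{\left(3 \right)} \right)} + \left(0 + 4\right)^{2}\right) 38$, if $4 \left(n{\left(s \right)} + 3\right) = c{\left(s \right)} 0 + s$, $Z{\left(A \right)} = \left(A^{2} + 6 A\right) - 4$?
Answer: $\frac{1425}{2} \approx 712.5$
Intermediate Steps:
$Z{\left(A \right)} = -4 + A^{2} + 6 A$
$c{\left(D \right)} = 2 D^{2}$ ($c{\left(D \right)} = 2 D D = 2 D^{2}$)
$n{\left(s \right)} = -3 + \frac{s}{4}$ ($n{\left(s \right)} = -3 + \frac{2 s^{2} \cdot 0 + s}{4} = -3 + \frac{0 + s}{4} = -3 + \frac{s}{4}$)
$\left(n{\left(Z{\left(3 \right)} \right)} + \left(0 + 4\right)^{2}\right) 38 = \left(\left(-3 + \frac{-4 + 3^{2} + 6 \cdot 3}{4}\right) + \left(0 + 4\right)^{2}\right) 38 = \left(\left(-3 + \frac{-4 + 9 + 18}{4}\right) + 4^{2}\right) 38 = \left(\left(-3 + \frac{1}{4} \cdot 23\right) + 16\right) 38 = \left(\left(-3 + \frac{23}{4}\right) + 16\right) 38 = \left(\frac{11}{4} + 16\right) 38 = \frac{75}{4} \cdot 38 = \frac{1425}{2}$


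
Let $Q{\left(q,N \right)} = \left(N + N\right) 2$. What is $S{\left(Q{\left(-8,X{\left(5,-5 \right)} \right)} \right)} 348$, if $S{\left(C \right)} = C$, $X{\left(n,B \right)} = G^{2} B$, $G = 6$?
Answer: $-250560$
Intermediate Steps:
$X{\left(n,B \right)} = 36 B$ ($X{\left(n,B \right)} = 6^{2} B = 36 B$)
$Q{\left(q,N \right)} = 4 N$ ($Q{\left(q,N \right)} = 2 N 2 = 4 N$)
$S{\left(Q{\left(-8,X{\left(5,-5 \right)} \right)} \right)} 348 = 4 \cdot 36 \left(-5\right) 348 = 4 \left(-180\right) 348 = \left(-720\right) 348 = -250560$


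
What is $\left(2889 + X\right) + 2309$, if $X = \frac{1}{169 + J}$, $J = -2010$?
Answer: $\frac{9569517}{1841} \approx 5198.0$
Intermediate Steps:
$X = - \frac{1}{1841}$ ($X = \frac{1}{169 - 2010} = \frac{1}{-1841} = - \frac{1}{1841} \approx -0.00054318$)
$\left(2889 + X\right) + 2309 = \left(2889 - \frac{1}{1841}\right) + 2309 = \frac{5318648}{1841} + 2309 = \frac{9569517}{1841}$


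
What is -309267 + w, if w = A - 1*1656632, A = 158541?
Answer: -1807358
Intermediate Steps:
w = -1498091 (w = 158541 - 1*1656632 = 158541 - 1656632 = -1498091)
-309267 + w = -309267 - 1498091 = -1807358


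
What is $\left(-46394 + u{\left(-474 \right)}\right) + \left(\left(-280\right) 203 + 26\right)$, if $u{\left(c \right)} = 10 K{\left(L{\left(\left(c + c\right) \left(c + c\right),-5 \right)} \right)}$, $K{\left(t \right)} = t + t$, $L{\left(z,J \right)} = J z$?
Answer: $-89973608$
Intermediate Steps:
$K{\left(t \right)} = 2 t$
$u{\left(c \right)} = - 400 c^{2}$ ($u{\left(c \right)} = 10 \cdot 2 \left(- 5 \left(c + c\right) \left(c + c\right)\right) = 10 \cdot 2 \left(- 5 \cdot 2 c 2 c\right) = 10 \cdot 2 \left(- 5 \cdot 4 c^{2}\right) = 10 \cdot 2 \left(- 20 c^{2}\right) = 10 \left(- 40 c^{2}\right) = - 400 c^{2}$)
$\left(-46394 + u{\left(-474 \right)}\right) + \left(\left(-280\right) 203 + 26\right) = \left(-46394 - 400 \left(-474\right)^{2}\right) + \left(\left(-280\right) 203 + 26\right) = \left(-46394 - 89870400\right) + \left(-56840 + 26\right) = \left(-46394 - 89870400\right) - 56814 = -89916794 - 56814 = -89973608$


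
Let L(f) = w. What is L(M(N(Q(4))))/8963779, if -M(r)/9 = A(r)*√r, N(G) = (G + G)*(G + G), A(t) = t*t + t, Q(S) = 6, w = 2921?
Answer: 2921/8963779 ≈ 0.00032587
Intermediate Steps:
A(t) = t + t² (A(t) = t² + t = t + t²)
N(G) = 4*G² (N(G) = (2*G)*(2*G) = 4*G²)
M(r) = -9*r^(3/2)*(1 + r) (M(r) = -9*r*(1 + r)*√r = -9*r^(3/2)*(1 + r))
L(f) = 2921
L(M(N(Q(4))))/8963779 = 2921/8963779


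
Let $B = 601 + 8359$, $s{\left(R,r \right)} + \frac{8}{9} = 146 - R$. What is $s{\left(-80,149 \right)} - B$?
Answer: $- \frac{78614}{9} \approx -8734.9$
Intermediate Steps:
$s{\left(R,r \right)} = \frac{1306}{9} - R$ ($s{\left(R,r \right)} = - \frac{8}{9} - \left(-146 + R\right) = \frac{1306}{9} - R$)
$B = 8960$
$s{\left(-80,149 \right)} - B = \left(\frac{1306}{9} - -80\right) - 8960 = \left(\frac{1306}{9} + 80\right) - 8960 = \frac{2026}{9} - 8960 = - \frac{78614}{9}$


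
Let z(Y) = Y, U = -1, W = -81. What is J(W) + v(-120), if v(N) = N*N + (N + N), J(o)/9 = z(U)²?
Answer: 14169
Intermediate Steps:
J(o) = 9 (J(o) = 9*(-1)² = 9*1 = 9)
v(N) = N² + 2*N
J(W) + v(-120) = 9 - 120*(2 - 120) = 9 - 120*(-118) = 9 + 14160 = 14169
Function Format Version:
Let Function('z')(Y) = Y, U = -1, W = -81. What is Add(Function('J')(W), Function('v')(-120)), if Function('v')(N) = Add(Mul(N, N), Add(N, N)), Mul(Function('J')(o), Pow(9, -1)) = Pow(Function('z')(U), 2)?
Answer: 14169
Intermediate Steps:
Function('J')(o) = 9 (Function('J')(o) = Mul(9, Pow(-1, 2)) = Mul(9, 1) = 9)
Function('v')(N) = Add(Pow(N, 2), Mul(2, N))
Add(Function('J')(W), Function('v')(-120)) = Add(9, Mul(-120, Add(2, -120))) = Add(9, Mul(-120, -118)) = Add(9, 14160) = 14169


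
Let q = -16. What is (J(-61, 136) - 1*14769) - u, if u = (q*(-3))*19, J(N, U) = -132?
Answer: -15813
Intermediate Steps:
u = 912 (u = -16*(-3)*19 = 48*19 = 912)
(J(-61, 136) - 1*14769) - u = (-132 - 1*14769) - 1*912 = (-132 - 14769) - 912 = -14901 - 912 = -15813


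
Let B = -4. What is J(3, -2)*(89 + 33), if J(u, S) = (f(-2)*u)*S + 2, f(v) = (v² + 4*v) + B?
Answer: 6100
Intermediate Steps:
f(v) = -4 + v² + 4*v (f(v) = (v² + 4*v) - 4 = -4 + v² + 4*v)
J(u, S) = 2 - 8*S*u (J(u, S) = ((-4 + (-2)² + 4*(-2))*u)*S + 2 = ((-4 + 4 - 8)*u)*S + 2 = (-8*u)*S + 2 = -8*S*u + 2 = 2 - 8*S*u)
J(3, -2)*(89 + 33) = (2 - 8*(-2)*3)*(89 + 33) = (2 + 48)*122 = 50*122 = 6100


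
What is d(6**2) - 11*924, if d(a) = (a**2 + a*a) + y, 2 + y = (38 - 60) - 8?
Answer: -7604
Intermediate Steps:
y = -32 (y = -2 + ((38 - 60) - 8) = -2 + (-22 - 8) = -2 - 30 = -32)
d(a) = -32 + 2*a**2 (d(a) = (a**2 + a*a) - 32 = (a**2 + a**2) - 32 = 2*a**2 - 32 = -32 + 2*a**2)
d(6**2) - 11*924 = (-32 + 2*(6**2)**2) - 11*924 = (-32 + 2*36**2) - 1*10164 = (-32 + 2*1296) - 10164 = (-32 + 2592) - 10164 = 2560 - 10164 = -7604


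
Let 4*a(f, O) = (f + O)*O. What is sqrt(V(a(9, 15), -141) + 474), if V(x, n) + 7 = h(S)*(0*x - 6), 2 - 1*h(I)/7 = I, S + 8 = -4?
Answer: 11*I ≈ 11.0*I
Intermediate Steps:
S = -12 (S = -8 - 4 = -12)
h(I) = 14 - 7*I
a(f, O) = O*(O + f)/4 (a(f, O) = ((f + O)*O)/4 = ((O + f)*O)/4 = (O*(O + f))/4 = O*(O + f)/4)
V(x, n) = -595 (V(x, n) = -7 + (14 - 7*(-12))*(0*x - 6) = -7 + (14 + 84)*(0 - 6) = -7 + 98*(-6) = -7 - 588 = -595)
sqrt(V(a(9, 15), -141) + 474) = sqrt(-595 + 474) = sqrt(-121) = 11*I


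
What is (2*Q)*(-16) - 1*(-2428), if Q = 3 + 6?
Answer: 2140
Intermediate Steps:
Q = 9
(2*Q)*(-16) - 1*(-2428) = (2*9)*(-16) - 1*(-2428) = 18*(-16) + 2428 = -288 + 2428 = 2140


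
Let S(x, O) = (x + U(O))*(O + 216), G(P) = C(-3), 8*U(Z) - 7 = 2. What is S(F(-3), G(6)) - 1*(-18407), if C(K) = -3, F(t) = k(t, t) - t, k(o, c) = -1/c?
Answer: 154853/8 ≈ 19357.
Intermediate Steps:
U(Z) = 9/8 (U(Z) = 7/8 + (1/8)*2 = 7/8 + 1/4 = 9/8)
F(t) = -t - 1/t (F(t) = -1/t - t = -t - 1/t)
G(P) = -3
S(x, O) = (216 + O)*(9/8 + x) (S(x, O) = (x + 9/8)*(O + 216) = (9/8 + x)*(216 + O) = (216 + O)*(9/8 + x))
S(F(-3), G(6)) - 1*(-18407) = (243 + 216*(-1*(-3) - 1/(-3)) + (9/8)*(-3) - 3*(-1*(-3) - 1/(-3))) - 1*(-18407) = (243 + 216*(3 - 1*(-1/3)) - 27/8 - 3*(3 - 1*(-1/3))) + 18407 = (243 + 216*(3 + 1/3) - 27/8 - 3*(3 + 1/3)) + 18407 = (243 + 216*(10/3) - 27/8 - 3*10/3) + 18407 = (243 + 720 - 27/8 - 10) + 18407 = 7597/8 + 18407 = 154853/8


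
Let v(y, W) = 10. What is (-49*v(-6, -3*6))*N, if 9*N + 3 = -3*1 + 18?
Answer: -1960/3 ≈ -653.33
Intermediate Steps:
N = 4/3 (N = -⅓ + (-3*1 + 18)/9 = -⅓ + (-3 + 18)/9 = -⅓ + (⅑)*15 = -⅓ + 5/3 = 4/3 ≈ 1.3333)
(-49*v(-6, -3*6))*N = -49*10*(4/3) = -490*4/3 = -1960/3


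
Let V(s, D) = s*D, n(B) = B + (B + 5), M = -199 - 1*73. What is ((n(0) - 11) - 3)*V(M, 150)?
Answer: 367200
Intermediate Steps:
M = -272 (M = -199 - 73 = -272)
n(B) = 5 + 2*B (n(B) = B + (5 + B) = 5 + 2*B)
V(s, D) = D*s
((n(0) - 11) - 3)*V(M, 150) = (((5 + 2*0) - 11) - 3)*(150*(-272)) = (((5 + 0) - 11) - 3)*(-40800) = ((5 - 11) - 3)*(-40800) = (-6 - 3)*(-40800) = -9*(-40800) = 367200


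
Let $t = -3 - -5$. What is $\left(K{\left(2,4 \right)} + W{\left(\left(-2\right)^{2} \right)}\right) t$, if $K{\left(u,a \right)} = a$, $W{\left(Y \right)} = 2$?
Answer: $12$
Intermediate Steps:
$t = 2$ ($t = -3 + 5 = 2$)
$\left(K{\left(2,4 \right)} + W{\left(\left(-2\right)^{2} \right)}\right) t = \left(4 + 2\right) 2 = 6 \cdot 2 = 12$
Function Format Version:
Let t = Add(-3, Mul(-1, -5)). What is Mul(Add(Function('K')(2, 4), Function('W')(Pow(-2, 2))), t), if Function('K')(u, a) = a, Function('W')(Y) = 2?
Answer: 12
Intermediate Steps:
t = 2 (t = Add(-3, 5) = 2)
Mul(Add(Function('K')(2, 4), Function('W')(Pow(-2, 2))), t) = Mul(Add(4, 2), 2) = Mul(6, 2) = 12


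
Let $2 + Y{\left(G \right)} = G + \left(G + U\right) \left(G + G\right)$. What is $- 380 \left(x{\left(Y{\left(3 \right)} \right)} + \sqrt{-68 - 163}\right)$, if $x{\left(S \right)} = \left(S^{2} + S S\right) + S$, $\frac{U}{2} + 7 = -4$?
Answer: $-9661500 - 380 i \sqrt{231} \approx -9.6615 \cdot 10^{6} - 5775.5 i$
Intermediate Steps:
$U = -22$ ($U = -14 + 2 \left(-4\right) = -14 - 8 = -22$)
$Y{\left(G \right)} = -2 + G + 2 G \left(-22 + G\right)$ ($Y{\left(G \right)} = -2 + \left(G + \left(G - 22\right) \left(G + G\right)\right) = -2 + \left(G + \left(-22 + G\right) 2 G\right) = -2 + \left(G + 2 G \left(-22 + G\right)\right) = -2 + G + 2 G \left(-22 + G\right)$)
$x{\left(S \right)} = S + 2 S^{2}$ ($x{\left(S \right)} = \left(S^{2} + S^{2}\right) + S = 2 S^{2} + S = S + 2 S^{2}$)
$- 380 \left(x{\left(Y{\left(3 \right)} \right)} + \sqrt{-68 - 163}\right) = - 380 \left(\left(-2 - 129 + 2 \cdot 3^{2}\right) \left(1 + 2 \left(-2 - 129 + 2 \cdot 3^{2}\right)\right) + \sqrt{-68 - 163}\right) = - 380 \left(\left(-2 - 129 + 2 \cdot 9\right) \left(1 + 2 \left(-2 - 129 + 2 \cdot 9\right)\right) + \sqrt{-231}\right) = - 380 \left(\left(-2 - 129 + 18\right) \left(1 + 2 \left(-2 - 129 + 18\right)\right) + i \sqrt{231}\right) = - 380 \left(- 113 \left(1 + 2 \left(-113\right)\right) + i \sqrt{231}\right) = - 380 \left(- 113 \left(1 - 226\right) + i \sqrt{231}\right) = - 380 \left(\left(-113\right) \left(-225\right) + i \sqrt{231}\right) = - 380 \left(25425 + i \sqrt{231}\right) = -9661500 - 380 i \sqrt{231}$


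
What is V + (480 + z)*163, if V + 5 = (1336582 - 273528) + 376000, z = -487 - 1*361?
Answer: 1379065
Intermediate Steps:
z = -848 (z = -487 - 361 = -848)
V = 1439049 (V = -5 + ((1336582 - 273528) + 376000) = -5 + (1063054 + 376000) = -5 + 1439054 = 1439049)
V + (480 + z)*163 = 1439049 + (480 - 848)*163 = 1439049 - 368*163 = 1439049 - 59984 = 1379065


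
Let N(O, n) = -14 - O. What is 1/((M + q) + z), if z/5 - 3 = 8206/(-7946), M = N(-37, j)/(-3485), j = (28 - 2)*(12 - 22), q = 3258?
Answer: 13845905/45246060911 ≈ 0.00030601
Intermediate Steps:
j = -260 (j = 26*(-10) = -260)
M = -23/3485 (M = (-14 - 1*(-37))/(-3485) = (-14 + 37)*(-1/3485) = 23*(-1/3485) = -23/3485 ≈ -0.0065997)
z = 39080/3973 (z = 15 + 5*(8206/(-7946)) = 15 + 5*(8206*(-1/7946)) = 15 + 5*(-4103/3973) = 15 - 20515/3973 = 39080/3973 ≈ 9.8364)
1/((M + q) + z) = 1/((-23/3485 + 3258) + 39080/3973) = 1/(11354107/3485 + 39080/3973) = 1/(45246060911/13845905) = 13845905/45246060911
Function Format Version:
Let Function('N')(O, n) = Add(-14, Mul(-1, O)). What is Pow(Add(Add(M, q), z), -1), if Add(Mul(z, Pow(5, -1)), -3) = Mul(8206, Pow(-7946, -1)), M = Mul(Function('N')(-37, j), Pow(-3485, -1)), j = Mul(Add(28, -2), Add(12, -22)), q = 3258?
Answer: Rational(13845905, 45246060911) ≈ 0.00030601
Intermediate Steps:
j = -260 (j = Mul(26, -10) = -260)
M = Rational(-23, 3485) (M = Mul(Add(-14, Mul(-1, -37)), Pow(-3485, -1)) = Mul(Add(-14, 37), Rational(-1, 3485)) = Mul(23, Rational(-1, 3485)) = Rational(-23, 3485) ≈ -0.0065997)
z = Rational(39080, 3973) (z = Add(15, Mul(5, Mul(8206, Pow(-7946, -1)))) = Add(15, Mul(5, Mul(8206, Rational(-1, 7946)))) = Add(15, Mul(5, Rational(-4103, 3973))) = Add(15, Rational(-20515, 3973)) = Rational(39080, 3973) ≈ 9.8364)
Pow(Add(Add(M, q), z), -1) = Pow(Add(Add(Rational(-23, 3485), 3258), Rational(39080, 3973)), -1) = Pow(Add(Rational(11354107, 3485), Rational(39080, 3973)), -1) = Pow(Rational(45246060911, 13845905), -1) = Rational(13845905, 45246060911)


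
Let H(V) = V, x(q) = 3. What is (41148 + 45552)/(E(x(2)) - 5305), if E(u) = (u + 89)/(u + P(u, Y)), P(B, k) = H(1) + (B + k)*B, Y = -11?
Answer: -108375/6637 ≈ -16.329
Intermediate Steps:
P(B, k) = 1 + B*(B + k) (P(B, k) = 1 + (B + k)*B = 1 + B*(B + k))
E(u) = (89 + u)/(1 + u² - 10*u) (E(u) = (u + 89)/(u + (1 + u² + u*(-11))) = (89 + u)/(u + (1 + u² - 11*u)) = (89 + u)/(1 + u² - 10*u))
(41148 + 45552)/(E(x(2)) - 5305) = (41148 + 45552)/((89 + 3)/(1 + 3² - 10*3) - 5305) = 86700/(92/(1 + 9 - 30) - 5305) = 86700/(92/(-20) - 5305) = 86700/(-1/20*92 - 5305) = 86700/(-23/5 - 5305) = 86700/(-26548/5) = 86700*(-5/26548) = -108375/6637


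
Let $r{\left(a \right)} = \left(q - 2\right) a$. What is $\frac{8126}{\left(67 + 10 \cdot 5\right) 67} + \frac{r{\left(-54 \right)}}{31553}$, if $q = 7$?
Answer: $\frac{254283148}{247343967} \approx 1.0281$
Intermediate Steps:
$r{\left(a \right)} = 5 a$ ($r{\left(a \right)} = \left(7 - 2\right) a = 5 a$)
$\frac{8126}{\left(67 + 10 \cdot 5\right) 67} + \frac{r{\left(-54 \right)}}{31553} = \frac{8126}{\left(67 + 10 \cdot 5\right) 67} + \frac{5 \left(-54\right)}{31553} = \frac{8126}{\left(67 + 50\right) 67} - \frac{270}{31553} = \frac{8126}{117 \cdot 67} - \frac{270}{31553} = \frac{8126}{7839} - \frac{270}{31553} = \frac{254283148}{247343967}$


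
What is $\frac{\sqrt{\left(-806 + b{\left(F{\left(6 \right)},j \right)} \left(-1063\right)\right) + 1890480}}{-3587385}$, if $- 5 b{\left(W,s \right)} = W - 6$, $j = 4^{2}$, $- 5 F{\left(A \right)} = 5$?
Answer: $- \frac{\sqrt{47204645}}{17936925} \approx -0.00038304$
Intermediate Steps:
$F{\left(A \right)} = -1$ ($F{\left(A \right)} = \left(- \frac{1}{5}\right) 5 = -1$)
$j = 16$
$b{\left(W,s \right)} = \frac{6}{5} - \frac{W}{5}$ ($b{\left(W,s \right)} = - \frac{W - 6}{5} = - \frac{-6 + W}{5} = \frac{6}{5} - \frac{W}{5}$)
$\frac{\sqrt{\left(-806 + b{\left(F{\left(6 \right)},j \right)} \left(-1063\right)\right) + 1890480}}{-3587385} = \frac{\sqrt{\left(-806 + \left(\frac{6}{5} - - \frac{1}{5}\right) \left(-1063\right)\right) + 1890480}}{-3587385} = \sqrt{\left(-806 + \left(\frac{6}{5} + \frac{1}{5}\right) \left(-1063\right)\right) + 1890480} \left(- \frac{1}{3587385}\right) = \sqrt{\left(-806 + \frac{7}{5} \left(-1063\right)\right) + 1890480} \left(- \frac{1}{3587385}\right) = \sqrt{\left(-806 - \frac{7441}{5}\right) + 1890480} \left(- \frac{1}{3587385}\right) = \sqrt{- \frac{11471}{5} + 1890480} \left(- \frac{1}{3587385}\right) = \sqrt{\frac{9440929}{5}} \left(- \frac{1}{3587385}\right) = \frac{\sqrt{47204645}}{5} \left(- \frac{1}{3587385}\right) = - \frac{\sqrt{47204645}}{17936925}$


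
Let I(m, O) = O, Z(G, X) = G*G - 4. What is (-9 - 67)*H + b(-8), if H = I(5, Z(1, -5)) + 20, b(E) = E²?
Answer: -1228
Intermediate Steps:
Z(G, X) = -4 + G² (Z(G, X) = G² - 4 = -4 + G²)
H = 17 (H = (-4 + 1²) + 20 = (-4 + 1) + 20 = -3 + 20 = 17)
(-9 - 67)*H + b(-8) = (-9 - 67)*17 + (-8)² = -76*17 + 64 = -1292 + 64 = -1228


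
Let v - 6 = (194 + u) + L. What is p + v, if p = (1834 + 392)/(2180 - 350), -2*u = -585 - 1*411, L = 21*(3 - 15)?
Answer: 136401/305 ≈ 447.22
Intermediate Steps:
L = -252 (L = 21*(-12) = -252)
u = 498 (u = -(-585 - 1*411)/2 = -(-585 - 411)/2 = -½*(-996) = 498)
v = 446 (v = 6 + ((194 + 498) - 252) = 6 + (692 - 252) = 6 + 440 = 446)
p = 371/305 (p = 2226/1830 = 2226*(1/1830) = 371/305 ≈ 1.2164)
p + v = 371/305 + 446 = 136401/305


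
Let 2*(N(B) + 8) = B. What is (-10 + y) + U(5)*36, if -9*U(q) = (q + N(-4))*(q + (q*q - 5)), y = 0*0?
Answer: 490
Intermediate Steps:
N(B) = -8 + B/2
y = 0
U(q) = -(-10 + q)*(-5 + q + q²)/9 (U(q) = -(q + (-8 + (½)*(-4)))*(q + (q*q - 5))/9 = -(q + (-8 - 2))*(q + (q² - 5))/9 = -(q - 10)*(q + (-5 + q²))/9 = -(-10 + q)*(-5 + q + q²)/9)
(-10 + y) + U(5)*36 = (-10 + 0) + (-50/9 + 5² - ⅑*5³ + (5/3)*5)*36 = -10 + (-50/9 + 25 - ⅑*125 + 25/3)*36 = -10 + (-50/9 + 25 - 125/9 + 25/3)*36 = -10 + (125/9)*36 = -10 + 500 = 490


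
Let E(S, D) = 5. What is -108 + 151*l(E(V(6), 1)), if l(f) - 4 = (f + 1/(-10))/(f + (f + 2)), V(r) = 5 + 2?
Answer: 66919/120 ≈ 557.66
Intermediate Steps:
V(r) = 7
l(f) = 4 + (-⅒ + f)/(2 + 2*f) (l(f) = 4 + (f + 1/(-10))/(f + (f + 2)) = 4 + (f - ⅒)/(f + (2 + f)) = 4 + (-⅒ + f)/(2 + 2*f))
-108 + 151*l(E(V(6), 1)) = -108 + 151*((79 + 90*5)/(20*(1 + 5))) = -108 + 151*((1/20)*(79 + 450)/6) = -108 + 151*((1/20)*(⅙)*529) = -108 + 151*(529/120) = -108 + 79879/120 = 66919/120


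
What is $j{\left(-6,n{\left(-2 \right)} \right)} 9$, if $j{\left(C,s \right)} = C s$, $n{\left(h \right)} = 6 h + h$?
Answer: $756$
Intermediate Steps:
$n{\left(h \right)} = 7 h$
$j{\left(-6,n{\left(-2 \right)} \right)} 9 = - 6 \cdot 7 \left(-2\right) 9 = \left(-6\right) \left(-14\right) 9 = 84 \cdot 9 = 756$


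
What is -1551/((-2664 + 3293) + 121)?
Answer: -517/250 ≈ -2.0680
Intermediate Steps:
-1551/((-2664 + 3293) + 121) = -1551/(629 + 121) = -1551/750 = -1551*1/750 = -517/250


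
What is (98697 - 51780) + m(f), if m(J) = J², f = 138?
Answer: 65961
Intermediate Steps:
(98697 - 51780) + m(f) = (98697 - 51780) + 138² = 46917 + 19044 = 65961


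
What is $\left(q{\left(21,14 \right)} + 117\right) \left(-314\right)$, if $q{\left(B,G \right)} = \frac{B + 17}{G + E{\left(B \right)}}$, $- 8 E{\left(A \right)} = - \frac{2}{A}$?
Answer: $- \frac{44242914}{1177} \approx -37590.0$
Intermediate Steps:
$E{\left(A \right)} = \frac{1}{4 A}$ ($E{\left(A \right)} = - \frac{\left(-2\right) \frac{1}{A}}{8} = \frac{1}{4 A}$)
$q{\left(B,G \right)} = \frac{17 + B}{G + \frac{1}{4 B}}$ ($q{\left(B,G \right)} = \frac{B + 17}{G + \frac{1}{4 B}} = \frac{17 + B}{G + \frac{1}{4 B}}$)
$\left(q{\left(21,14 \right)} + 117\right) \left(-314\right) = \left(4 \cdot 21 \frac{1}{1 + 4 \cdot 21 \cdot 14} \left(17 + 21\right) + 117\right) \left(-314\right) = \left(4 \cdot 21 \frac{1}{1 + 1176} \cdot 38 + 117\right) \left(-314\right) = \left(4 \cdot 21 \cdot \frac{1}{1177} \cdot 38 + 117\right) \left(-314\right) = \left(\frac{3192}{1177} + 117\right) \left(-314\right) = \frac{140901}{1177} \left(-314\right) = - \frac{44242914}{1177}$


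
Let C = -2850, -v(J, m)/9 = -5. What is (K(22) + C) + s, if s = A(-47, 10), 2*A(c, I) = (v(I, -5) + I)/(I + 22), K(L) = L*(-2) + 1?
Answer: -185097/64 ≈ -2892.1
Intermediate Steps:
v(J, m) = 45 (v(J, m) = -9*(-5) = 45)
K(L) = 1 - 2*L (K(L) = -2*L + 1 = 1 - 2*L)
A(c, I) = (45 + I)/(2*(22 + I)) (A(c, I) = ((45 + I)/(I + 22))/2 = ((45 + I)/(22 + I))/2 = (45 + I)/(2*(22 + I)))
s = 55/64 (s = (45 + 10)/(2*(22 + 10)) = (1/2)*55/32 = (1/2)*(1/32)*55 = 55/64 ≈ 0.85938)
(K(22) + C) + s = ((1 - 2*22) - 2850) + 55/64 = ((1 - 44) - 2850) + 55/64 = (-43 - 2850) + 55/64 = -2893 + 55/64 = -185097/64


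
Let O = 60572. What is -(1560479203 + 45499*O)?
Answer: -4316444631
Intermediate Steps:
-(1560479203 + 45499*O) = -45499/(1/(34297 + 60572)) = -45499/(1/94869) = -45499/1/94869 = -45499*94869 = -4316444631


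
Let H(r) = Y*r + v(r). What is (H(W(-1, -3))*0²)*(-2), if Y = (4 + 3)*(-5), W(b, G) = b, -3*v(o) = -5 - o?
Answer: 0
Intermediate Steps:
v(o) = 5/3 + o/3 (v(o) = -(-5 - o)/3 = 5/3 + o/3)
Y = -35 (Y = 7*(-5) = -35)
H(r) = 5/3 - 104*r/3 (H(r) = -35*r + (5/3 + r/3) = 5/3 - 104*r/3)
(H(W(-1, -3))*0²)*(-2) = ((5/3 - 104/3*(-1))*0²)*(-2) = ((5/3 + 104/3)*0)*(-2) = ((109/3)*0)*(-2) = 0*(-2) = 0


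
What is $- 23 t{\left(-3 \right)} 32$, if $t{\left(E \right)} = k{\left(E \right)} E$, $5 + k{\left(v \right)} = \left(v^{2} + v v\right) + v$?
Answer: $22080$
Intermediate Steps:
$k{\left(v \right)} = -5 + v + 2 v^{2}$ ($k{\left(v \right)} = -5 + \left(\left(v^{2} + v v\right) + v\right) = -5 + \left(\left(v^{2} + v^{2}\right) + v\right) = -5 + \left(2 v^{2} + v\right) = -5 + \left(v + 2 v^{2}\right) = -5 + v + 2 v^{2}$)
$t{\left(E \right)} = E \left(-5 + E + 2 E^{2}\right)$ ($t{\left(E \right)} = \left(-5 + E + 2 E^{2}\right) E = E \left(-5 + E + 2 E^{2}\right)$)
$- 23 t{\left(-3 \right)} 32 = - 23 \left(- 3 \left(-5 - 3 + 2 \left(-3\right)^{2}\right)\right) 32 = - 23 \left(- 3 \left(-5 - 3 + 2 \cdot 9\right)\right) 32 = - 23 \left(- 3 \left(-5 - 3 + 18\right)\right) 32 = - 23 \left(\left(-3\right) 10\right) 32 = \left(-23\right) \left(-30\right) 32 = 690 \cdot 32 = 22080$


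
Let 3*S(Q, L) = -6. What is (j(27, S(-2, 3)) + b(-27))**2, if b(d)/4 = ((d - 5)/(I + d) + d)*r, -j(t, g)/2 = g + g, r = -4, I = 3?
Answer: 1577536/9 ≈ 1.7528e+5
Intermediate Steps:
S(Q, L) = -2 (S(Q, L) = (1/3)*(-6) = -2)
j(t, g) = -4*g (j(t, g) = -2*(g + g) = -4*g)
b(d) = -16*d - 16*(-5 + d)/(3 + d) (b(d) = 4*(((d - 5)/(3 + d) + d)*(-4)) = 4*(((-5 + d)/(3 + d) + d)*(-4)) = 4*((d + (-5 + d)/(3 + d))*(-4)) = 4*(-4*d - 4*(-5 + d)/(3 + d)) = -16*d - 16*(-5 + d)/(3 + d))
(j(27, S(-2, 3)) + b(-27))**2 = (-4*(-2) + 16*(5 - 1*(-27)**2 - 4*(-27))/(3 - 27))**2 = (8 + 16*(5 - 1*729 + 108)/(-24))**2 = (8 + 16*(-1/24)*(5 - 729 + 108))**2 = (8 + 16*(-1/24)*(-616))**2 = (8 + 1232/3)**2 = (1256/3)**2 = 1577536/9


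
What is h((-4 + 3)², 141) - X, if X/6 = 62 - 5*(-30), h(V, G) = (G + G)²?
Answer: 78252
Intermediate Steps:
h(V, G) = 4*G² (h(V, G) = (2*G)² = 4*G²)
X = 1272 (X = 6*(62 - 5*(-30)) = 6*(62 + 150) = 6*212 = 1272)
h((-4 + 3)², 141) - X = 4*141² - 1*1272 = 4*19881 - 1272 = 79524 - 1272 = 78252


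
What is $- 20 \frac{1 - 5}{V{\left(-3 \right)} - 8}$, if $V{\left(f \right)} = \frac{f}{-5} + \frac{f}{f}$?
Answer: $- \frac{25}{2} \approx -12.5$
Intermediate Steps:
$V{\left(f \right)} = 1 - \frac{f}{5}$ ($V{\left(f \right)} = f \left(- \frac{1}{5}\right) + 1 = - \frac{f}{5} + 1 = 1 - \frac{f}{5}$)
$- 20 \frac{1 - 5}{V{\left(-3 \right)} - 8} = - 20 \frac{1 - 5}{\left(1 - - \frac{3}{5}\right) - 8} = - 20 \left(- \frac{4}{\left(1 + \frac{3}{5}\right) - 8}\right) = - 20 \left(- \frac{4}{\frac{8}{5} - 8}\right) = - 20 \left(- \frac{4}{- \frac{32}{5}}\right) = - 20 \left(\left(-4\right) \left(- \frac{5}{32}\right)\right) = \left(-20\right) \frac{5}{8} = - \frac{25}{2}$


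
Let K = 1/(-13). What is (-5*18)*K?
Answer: 90/13 ≈ 6.9231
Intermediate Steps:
K = -1/13 ≈ -0.076923
(-5*18)*K = -5*18*(-1/13) = -90*(-1/13) = 90/13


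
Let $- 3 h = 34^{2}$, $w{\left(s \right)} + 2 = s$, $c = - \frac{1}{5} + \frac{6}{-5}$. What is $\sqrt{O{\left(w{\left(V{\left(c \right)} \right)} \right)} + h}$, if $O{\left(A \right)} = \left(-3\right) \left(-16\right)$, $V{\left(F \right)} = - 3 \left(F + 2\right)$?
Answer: $\frac{2 i \sqrt{759}}{3} \approx 18.367 i$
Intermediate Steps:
$c = - \frac{7}{5}$ ($c = \left(-1\right) \frac{1}{5} + 6 \left(- \frac{1}{5}\right) = - \frac{1}{5} - \frac{6}{5} = - \frac{7}{5} \approx -1.4$)
$V{\left(F \right)} = -6 - 3 F$ ($V{\left(F \right)} = - 3 \left(2 + F\right) = -6 - 3 F$)
$w{\left(s \right)} = -2 + s$
$O{\left(A \right)} = 48$
$h = - \frac{1156}{3}$ ($h = - \frac{34^{2}}{3} = \left(- \frac{1}{3}\right) 1156 = - \frac{1156}{3} \approx -385.33$)
$\sqrt{O{\left(w{\left(V{\left(c \right)} \right)} \right)} + h} = \sqrt{48 - \frac{1156}{3}} = \sqrt{- \frac{1012}{3}} = \frac{2 i \sqrt{759}}{3}$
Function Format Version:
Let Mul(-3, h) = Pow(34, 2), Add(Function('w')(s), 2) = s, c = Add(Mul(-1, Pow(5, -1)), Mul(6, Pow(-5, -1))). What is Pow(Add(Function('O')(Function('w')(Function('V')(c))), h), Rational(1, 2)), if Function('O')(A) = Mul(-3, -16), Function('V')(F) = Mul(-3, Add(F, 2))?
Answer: Mul(Rational(2, 3), I, Pow(759, Rational(1, 2))) ≈ Mul(18.367, I)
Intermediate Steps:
c = Rational(-7, 5) (c = Add(Mul(-1, Rational(1, 5)), Mul(6, Rational(-1, 5))) = Add(Rational(-1, 5), Rational(-6, 5)) = Rational(-7, 5) ≈ -1.4000)
Function('V')(F) = Add(-6, Mul(-3, F)) (Function('V')(F) = Mul(-3, Add(2, F)) = Add(-6, Mul(-3, F)))
Function('w')(s) = Add(-2, s)
Function('O')(A) = 48
h = Rational(-1156, 3) (h = Mul(Rational(-1, 3), Pow(34, 2)) = Mul(Rational(-1, 3), 1156) = Rational(-1156, 3) ≈ -385.33)
Pow(Add(Function('O')(Function('w')(Function('V')(c))), h), Rational(1, 2)) = Pow(Add(48, Rational(-1156, 3)), Rational(1, 2)) = Pow(Rational(-1012, 3), Rational(1, 2)) = Mul(Rational(2, 3), I, Pow(759, Rational(1, 2)))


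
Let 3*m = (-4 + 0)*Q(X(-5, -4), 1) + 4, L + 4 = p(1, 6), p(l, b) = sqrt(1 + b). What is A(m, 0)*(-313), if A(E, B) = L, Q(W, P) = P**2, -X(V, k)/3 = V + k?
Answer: 1252 - 313*sqrt(7) ≈ 423.88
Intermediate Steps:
X(V, k) = -3*V - 3*k (X(V, k) = -3*(V + k) = -3*V - 3*k)
L = -4 + sqrt(7) (L = -4 + sqrt(1 + 6) = -4 + sqrt(7) ≈ -1.3542)
m = 0 (m = ((-4 + 0)*1**2 + 4)/3 = (-4*1 + 4)/3 = (-4 + 4)/3 = (1/3)*0 = 0)
A(E, B) = -4 + sqrt(7)
A(m, 0)*(-313) = (-4 + sqrt(7))*(-313) = 1252 - 313*sqrt(7)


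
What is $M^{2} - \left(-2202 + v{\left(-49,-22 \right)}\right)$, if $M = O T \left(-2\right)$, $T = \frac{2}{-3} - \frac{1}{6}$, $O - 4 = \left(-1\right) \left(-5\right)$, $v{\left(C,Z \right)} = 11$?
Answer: $2416$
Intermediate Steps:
$O = 9$ ($O = 4 - -5 = 4 + 5 = 9$)
$T = - \frac{5}{6}$ ($T = 2 \left(- \frac{1}{3}\right) - \frac{1}{6} = - \frac{2}{3} - \frac{1}{6} = - \frac{5}{6} \approx -0.83333$)
$M = 15$ ($M = 9 \left(- \frac{5}{6}\right) \left(-2\right) = \left(- \frac{15}{2}\right) \left(-2\right) = 15$)
$M^{2} - \left(-2202 + v{\left(-49,-22 \right)}\right) = 15^{2} + \left(2202 - 11\right) = 225 + \left(2202 - 11\right) = 225 + 2191 = 2416$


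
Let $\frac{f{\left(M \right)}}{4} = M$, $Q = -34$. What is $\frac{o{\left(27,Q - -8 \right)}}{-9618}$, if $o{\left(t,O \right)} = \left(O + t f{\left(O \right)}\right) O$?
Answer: $- \frac{36842}{4809} \approx -7.661$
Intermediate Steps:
$f{\left(M \right)} = 4 M$
$o{\left(t,O \right)} = O \left(O + 4 O t\right)$ ($o{\left(t,O \right)} = \left(O + t 4 O\right) O = \left(O + 4 O t\right) O = O \left(O + 4 O t\right)$)
$\frac{o{\left(27,Q - -8 \right)}}{-9618} = \frac{\left(-34 - -8\right)^{2} \left(1 + 4 \cdot 27\right)}{-9618} = \left(-34 + 8\right)^{2} \left(1 + 108\right) \left(- \frac{1}{9618}\right) = \left(-26\right)^{2} \cdot 109 \left(- \frac{1}{9618}\right) = 676 \cdot 109 \left(- \frac{1}{9618}\right) = 73684 \left(- \frac{1}{9618}\right) = - \frac{36842}{4809}$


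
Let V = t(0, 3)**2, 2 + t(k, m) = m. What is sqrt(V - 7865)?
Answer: 2*I*sqrt(1966) ≈ 88.679*I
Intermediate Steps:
t(k, m) = -2 + m
V = 1 (V = (-2 + 3)**2 = 1**2 = 1)
sqrt(V - 7865) = sqrt(1 - 7865) = sqrt(-7864) = 2*I*sqrt(1966)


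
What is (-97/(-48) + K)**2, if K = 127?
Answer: 38353249/2304 ≈ 16646.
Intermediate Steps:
(-97/(-48) + K)**2 = (-97/(-48) + 127)**2 = (-97*(-1/48) + 127)**2 = (97/48 + 127)**2 = (6193/48)**2 = 38353249/2304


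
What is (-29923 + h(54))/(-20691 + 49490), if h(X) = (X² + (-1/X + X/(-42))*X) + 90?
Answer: -188912/201593 ≈ -0.93710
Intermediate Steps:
h(X) = 90 + X² + X*(-1/X - X/42) (h(X) = (X² + (-1/X + X*(-1/42))*X) + 90 = (X² + (-1/X - X/42)*X) + 90 = (X² + X*(-1/X - X/42)) + 90 = 90 + X² + X*(-1/X - X/42))
(-29923 + h(54))/(-20691 + 49490) = (-29923 + (89 + (41/42)*54²))/(-20691 + 49490) = (-29923 + (89 + (41/42)*2916))/28799 = (-29923 + (89 + 19926/7))*(1/28799) = (-29923 + 20549/7)*(1/28799) = -188912/7*1/28799 = -188912/201593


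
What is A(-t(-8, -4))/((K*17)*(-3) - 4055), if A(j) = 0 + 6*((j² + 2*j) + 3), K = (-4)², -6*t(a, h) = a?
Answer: -38/14613 ≈ -0.0026004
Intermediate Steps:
t(a, h) = -a/6
K = 16
A(j) = 18 + 6*j² + 12*j (A(j) = 0 + 6*(3 + j² + 2*j) = 0 + (18 + 6*j² + 12*j) = 18 + 6*j² + 12*j)
A(-t(-8, -4))/((K*17)*(-3) - 4055) = (18 + 6*(-(-1)*(-8)/6)² + 12*(-(-1)*(-8)/6))/((16*17)*(-3) - 4055) = (18 + 6*(-1*4/3)² + 12*(-1*4/3))/(272*(-3) - 4055) = (18 + 6*(-4/3)² + 12*(-4/3))/(-816 - 4055) = (18 + 6*(16/9) - 16)/(-4871) = (18 + 32/3 - 16)*(-1/4871) = (38/3)*(-1/4871) = -38/14613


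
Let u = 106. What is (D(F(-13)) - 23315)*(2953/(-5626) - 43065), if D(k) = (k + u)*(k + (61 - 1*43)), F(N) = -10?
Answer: 5462836939721/5626 ≈ 9.7100e+8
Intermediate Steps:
D(k) = (18 + k)*(106 + k) (D(k) = (k + 106)*(k + (61 - 1*43)) = (106 + k)*(k + (61 - 43)) = (106 + k)*(k + 18) = (106 + k)*(18 + k) = (18 + k)*(106 + k))
(D(F(-13)) - 23315)*(2953/(-5626) - 43065) = ((1908 + (-10)² + 124*(-10)) - 23315)*(2953/(-5626) - 43065) = ((1908 + 100 - 1240) - 23315)*(2953*(-1/5626) - 43065) = (768 - 23315)*(-2953/5626 - 43065) = -22547*(-242286643/5626) = 5462836939721/5626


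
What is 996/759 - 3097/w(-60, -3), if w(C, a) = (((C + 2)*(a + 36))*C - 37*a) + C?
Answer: 37360271/29067423 ≈ 1.2853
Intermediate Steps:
w(C, a) = C - 37*a + C*(2 + C)*(36 + a) (w(C, a) = (((2 + C)*(36 + a))*C - 37*a) + C = (C*(2 + C)*(36 + a) - 37*a) + C = (-37*a + C*(2 + C)*(36 + a)) + C = C - 37*a + C*(2 + C)*(36 + a))
996/759 - 3097/w(-60, -3) = 996/759 - 3097/(-37*(-3) + 36*(-60)² + 73*(-60) - 3*(-60)² + 2*(-60)*(-3)) = 996*(1/759) - 3097/(111 + 36*3600 - 4380 - 3*3600 + 360) = 332/253 - 3097/(111 + 129600 - 4380 - 10800 + 360) = 332/253 - 3097/114891 = 37360271/29067423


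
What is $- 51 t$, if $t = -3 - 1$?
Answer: $204$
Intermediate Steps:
$t = -4$
$- 51 t = \left(-51\right) \left(-4\right) = 204$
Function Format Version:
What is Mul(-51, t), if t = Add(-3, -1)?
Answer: 204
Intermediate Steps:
t = -4
Mul(-51, t) = Mul(-51, -4) = 204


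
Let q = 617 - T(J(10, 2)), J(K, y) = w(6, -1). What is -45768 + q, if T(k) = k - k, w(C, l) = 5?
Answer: -45151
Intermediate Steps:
J(K, y) = 5
T(k) = 0
q = 617 (q = 617 - 1*0 = 617 + 0 = 617)
-45768 + q = -45768 + 617 = -45151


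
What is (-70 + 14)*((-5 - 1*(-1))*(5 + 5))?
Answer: 2240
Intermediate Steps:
(-70 + 14)*((-5 - 1*(-1))*(5 + 5)) = -56*(-5 + 1)*10 = -(-224)*10 = -56*(-40) = 2240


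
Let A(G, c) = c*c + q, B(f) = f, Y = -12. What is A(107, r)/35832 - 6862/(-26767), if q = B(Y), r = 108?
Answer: 46480689/79926262 ≈ 0.58154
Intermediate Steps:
q = -12
A(G, c) = -12 + c² (A(G, c) = c*c - 12 = c² - 12 = -12 + c²)
A(107, r)/35832 - 6862/(-26767) = (-12 + 108²)/35832 - 6862/(-26767) = (-12 + 11664)*(1/35832) - 6862*(-1/26767) = 11652*(1/35832) + 6862/26767 = 971/2986 + 6862/26767 = 46480689/79926262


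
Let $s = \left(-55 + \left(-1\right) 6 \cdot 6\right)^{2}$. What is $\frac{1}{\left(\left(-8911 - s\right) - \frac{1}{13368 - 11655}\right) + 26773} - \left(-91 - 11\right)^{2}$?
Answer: $- \frac{170753068095}{16412252} \approx -10404.0$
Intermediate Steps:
$s = 8281$ ($s = \left(-55 - 36\right)^{2} = \left(-91\right)^{2} = 8281$)
$\frac{1}{\left(\left(-8911 - s\right) - \frac{1}{13368 - 11655}\right) + 26773} - \left(-91 - 11\right)^{2} = \frac{1}{\left(\left(-8911 - 8281\right) - \frac{1}{13368 - 11655}\right) + 26773} - \left(-91 - 11\right)^{2} = \frac{1}{\left(\left(-8911 - 8281\right) - \frac{1}{1713}\right) + 26773} - \left(-102\right)^{2} = \frac{1}{\left(-17192 - \frac{1}{1713}\right) + 26773} - 10404 = \frac{1}{- \frac{29449897}{1713} + 26773} - 10404 = \frac{1}{\frac{16412252}{1713}} - 10404 = \frac{1713}{16412252} - 10404 = - \frac{170753068095}{16412252}$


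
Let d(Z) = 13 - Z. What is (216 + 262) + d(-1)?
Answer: 492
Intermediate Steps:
(216 + 262) + d(-1) = (216 + 262) + (13 - 1*(-1)) = 478 + (13 + 1) = 478 + 14 = 492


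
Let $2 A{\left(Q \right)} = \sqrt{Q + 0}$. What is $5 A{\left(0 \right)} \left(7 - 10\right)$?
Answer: $0$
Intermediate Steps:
$A{\left(Q \right)} = \frac{\sqrt{Q}}{2}$ ($A{\left(Q \right)} = \frac{\sqrt{Q + 0}}{2} = \frac{\sqrt{Q}}{2}$)
$5 A{\left(0 \right)} \left(7 - 10\right) = 5 \frac{\sqrt{0}}{2} \left(7 - 10\right) = 5 \cdot \frac{1}{2} \cdot 0 \left(-3\right) = 5 \cdot 0 \left(-3\right) = 0 \left(-3\right) = 0$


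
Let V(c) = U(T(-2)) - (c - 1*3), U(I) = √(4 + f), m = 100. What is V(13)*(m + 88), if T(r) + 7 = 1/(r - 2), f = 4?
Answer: -1880 + 376*√2 ≈ -1348.3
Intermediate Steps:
T(r) = -7 + 1/(-2 + r) (T(r) = -7 + 1/(r - 2) = -7 + 1/(-2 + r))
U(I) = 2*√2 (U(I) = √(4 + 4) = √8 = 2*√2)
V(c) = 3 - c + 2*√2 (V(c) = 2*√2 - (c - 1*3) = 2*√2 - (c - 3) = 2*√2 - (-3 + c) = 2*√2 + (3 - c) = 3 - c + 2*√2)
V(13)*(m + 88) = (3 - 1*13 + 2*√2)*(100 + 88) = (3 - 13 + 2*√2)*188 = (-10 + 2*√2)*188 = -1880 + 376*√2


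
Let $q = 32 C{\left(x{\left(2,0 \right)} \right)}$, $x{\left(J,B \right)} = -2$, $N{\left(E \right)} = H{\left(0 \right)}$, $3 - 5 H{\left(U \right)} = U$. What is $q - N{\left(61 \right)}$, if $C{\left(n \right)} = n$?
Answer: $- \frac{323}{5} \approx -64.6$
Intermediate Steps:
$H{\left(U \right)} = \frac{3}{5} - \frac{U}{5}$
$N{\left(E \right)} = \frac{3}{5}$ ($N{\left(E \right)} = \frac{3}{5} - 0 = \frac{3}{5} + 0 = \frac{3}{5}$)
$q = -64$ ($q = 32 \left(-2\right) = -64$)
$q - N{\left(61 \right)} = -64 - \frac{3}{5} = - \frac{323}{5}$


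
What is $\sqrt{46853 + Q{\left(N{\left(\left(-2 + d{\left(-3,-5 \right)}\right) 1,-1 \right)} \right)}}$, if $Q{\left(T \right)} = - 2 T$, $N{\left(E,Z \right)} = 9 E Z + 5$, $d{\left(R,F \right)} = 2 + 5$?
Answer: $\sqrt{46933} \approx 216.64$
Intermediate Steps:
$d{\left(R,F \right)} = 7$
$N{\left(E,Z \right)} = 5 + 9 E Z$ ($N{\left(E,Z \right)} = 9 E Z + 5 = 5 + 9 E Z$)
$\sqrt{46853 + Q{\left(N{\left(\left(-2 + d{\left(-3,-5 \right)}\right) 1,-1 \right)} \right)}} = \sqrt{46853 - 2 \left(5 + 9 \left(-2 + 7\right) 1 \left(-1\right)\right)} = \sqrt{46853 - 2 \left(5 + 9 \cdot 5 \cdot 1 \left(-1\right)\right)} = \sqrt{46853 - 2 \left(5 + 9 \cdot 5 \left(-1\right)\right)} = \sqrt{46853 - 2 \left(5 - 45\right)} = \sqrt{46853 - -80} = \sqrt{46853 + 80} = \sqrt{46933}$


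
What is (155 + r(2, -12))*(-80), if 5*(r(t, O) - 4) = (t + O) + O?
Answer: -12368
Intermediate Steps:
r(t, O) = 4 + t/5 + 2*O/5 (r(t, O) = 4 + ((t + O) + O)/5 = 4 + ((O + t) + O)/5 = 4 + (t + 2*O)/5 = 4 + (t/5 + 2*O/5) = 4 + t/5 + 2*O/5)
(155 + r(2, -12))*(-80) = (155 + (4 + (⅕)*2 + (⅖)*(-12)))*(-80) = (155 + (4 + ⅖ - 24/5))*(-80) = (155 - ⅖)*(-80) = (773/5)*(-80) = -12368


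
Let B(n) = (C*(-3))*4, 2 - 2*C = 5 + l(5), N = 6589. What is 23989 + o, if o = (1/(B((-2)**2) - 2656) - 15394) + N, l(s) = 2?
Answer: 39873183/2626 ≈ 15184.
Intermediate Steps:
C = -5/2 (C = 1 - (5 + 2)/2 = 1 - 1/2*7 = 1 - 7/2 = -5/2 ≈ -2.5000)
B(n) = 30 (B(n) = -5/2*(-3)*4 = (15/2)*4 = 30)
o = -23121931/2626 (o = (1/(30 - 2656) - 15394) + 6589 = (1/(-2626) - 15394) + 6589 = (-1/2626 - 15394) + 6589 = -40424645/2626 + 6589 = -23121931/2626 ≈ -8805.0)
23989 + o = 23989 - 23121931/2626 = 39873183/2626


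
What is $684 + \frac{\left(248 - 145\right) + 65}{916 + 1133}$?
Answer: $\frac{467228}{683} \approx 684.08$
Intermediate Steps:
$684 + \frac{\left(248 - 145\right) + 65}{916 + 1133} = 684 + \frac{103 + 65}{2049} = 684 + \frac{1}{2049} \cdot 168 = 684 + \frac{56}{683} = \frac{467228}{683}$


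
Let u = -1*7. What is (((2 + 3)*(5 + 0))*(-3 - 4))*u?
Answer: 1225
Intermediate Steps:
u = -7
(((2 + 3)*(5 + 0))*(-3 - 4))*u = (((2 + 3)*(5 + 0))*(-3 - 4))*(-7) = ((5*5)*(-7))*(-7) = (25*(-7))*(-7) = -175*(-7) = 1225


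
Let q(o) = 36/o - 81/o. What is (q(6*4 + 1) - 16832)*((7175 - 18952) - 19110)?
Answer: 2599727903/5 ≈ 5.1995e+8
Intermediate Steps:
q(o) = -45/o
(q(6*4 + 1) - 16832)*((7175 - 18952) - 19110) = (-45/(6*4 + 1) - 16832)*((7175 - 18952) - 19110) = (-45/(24 + 1) - 16832)*(-11777 - 19110) = (-45/25 - 16832)*(-30887) = (-45*1/25 - 16832)*(-30887) = (-9/5 - 16832)*(-30887) = -84169/5*(-30887) = 2599727903/5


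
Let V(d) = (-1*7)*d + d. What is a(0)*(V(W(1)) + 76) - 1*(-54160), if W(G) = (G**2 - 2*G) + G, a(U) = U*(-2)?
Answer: 54160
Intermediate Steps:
a(U) = -2*U
W(G) = G**2 - G
V(d) = -6*d (V(d) = -7*d + d = -6*d)
a(0)*(V(W(1)) + 76) - 1*(-54160) = (-2*0)*(-6*(-1 + 1) + 76) - 1*(-54160) = 0*(-6*0 + 76) + 54160 = 0*(0 + 76) + 54160 = 0*76 + 54160 = 0 + 54160 = 54160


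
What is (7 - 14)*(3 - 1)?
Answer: -14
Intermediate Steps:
(7 - 14)*(3 - 1) = -7*2 = -14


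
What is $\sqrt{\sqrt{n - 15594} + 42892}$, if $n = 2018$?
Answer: $\sqrt{42892 + 2 i \sqrt{3394}} \approx 207.1 + 0.2813 i$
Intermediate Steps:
$\sqrt{\sqrt{n - 15594} + 42892} = \sqrt{\sqrt{2018 - 15594} + 42892} = \sqrt{\sqrt{-13576} + 42892} = \sqrt{2 i \sqrt{3394} + 42892} = \sqrt{42892 + 2 i \sqrt{3394}}$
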